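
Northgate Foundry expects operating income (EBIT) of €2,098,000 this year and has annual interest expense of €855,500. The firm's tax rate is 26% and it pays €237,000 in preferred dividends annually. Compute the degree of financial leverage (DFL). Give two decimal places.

Annual interest charges come to €855,500.00.
Pre-tax preferred-dividend burden = €237,000 ÷ (1 − 0.26) = €320,270.27.
DFL = EBIT ÷ [EBIT − I − D_p/(1−t)] = €2,098,000 ÷ [€2,098,000 − €855,500.00 − €320,270.27] = €2,098,000 ÷ €922,229.73 = 2.2749.

2.27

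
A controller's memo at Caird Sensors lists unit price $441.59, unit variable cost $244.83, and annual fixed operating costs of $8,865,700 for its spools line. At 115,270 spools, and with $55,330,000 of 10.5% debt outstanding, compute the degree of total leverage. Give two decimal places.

2.83

Contribution at this volume is 115,270 × $196.76 = $22,680,525.20.
Subtracting fixed costs: EBIT = $22,680,525.20 − $8,865,700 = $13,814,825.20. Interest = $5,809,650.00, so EBIT − I = $8,005,175.20.
DCL = contribution ÷ (EBIT − I) = $22,680,525.20 ÷ $8,005,175.20 = 2.8332.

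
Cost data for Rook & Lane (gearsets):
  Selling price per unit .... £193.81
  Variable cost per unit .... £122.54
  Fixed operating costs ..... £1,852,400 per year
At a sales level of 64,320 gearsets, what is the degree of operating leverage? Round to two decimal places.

1.68

Total contribution margin = 64,320 × £71.27 = £4,584,086.40.
Operating income = contribution − fixed costs = £4,584,086.40 − £1,852,400 = £2,731,686.40.
DOL = contribution ÷ EBIT = £4,584,086.40 ÷ £2,731,686.40 = 1.6781.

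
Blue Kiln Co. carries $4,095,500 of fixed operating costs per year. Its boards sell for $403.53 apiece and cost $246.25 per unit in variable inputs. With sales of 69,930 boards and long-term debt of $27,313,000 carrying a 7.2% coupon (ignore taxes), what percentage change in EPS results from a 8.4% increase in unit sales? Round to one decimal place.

+18.7%

At 69,930 units, contribution = 69,930 × $157.28 = $10,998,590.40.
EBIT = $10,998,590.40 − $4,095,500 = $6,903,090.40.
Interest = $1,966,536.00, so EBIT − I = $4,936,554.40.
Degree of combined leverage = contribution ÷ (EBIT − I) = $10,998,590.40 ÷ $4,936,554.40 = 2.2280.
%ΔEPS = DCL × %ΔSales = 2.2280 × +8.4% = +18.7%.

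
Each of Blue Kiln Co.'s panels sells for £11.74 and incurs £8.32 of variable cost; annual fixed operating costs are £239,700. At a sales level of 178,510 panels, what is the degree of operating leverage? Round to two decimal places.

1.65

Total contribution margin = 178,510 × £3.42 = £610,504.20.
Subtracting fixed costs: EBIT = £610,504.20 − £239,700 = £370,804.20.
So DOL = total CM / EBIT = £610,504.20 / £370,804.20 = 1.6464.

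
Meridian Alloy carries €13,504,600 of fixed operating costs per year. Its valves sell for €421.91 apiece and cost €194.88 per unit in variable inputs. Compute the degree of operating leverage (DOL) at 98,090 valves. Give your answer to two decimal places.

2.54

Total contribution margin = 98,090 × €227.03 = €22,269,372.70.
Operating income = contribution − fixed costs = €22,269,372.70 − €13,504,600 = €8,764,772.70.
Degree of operating leverage = €22,269,372.70 / €8,764,772.70 = 2.5408.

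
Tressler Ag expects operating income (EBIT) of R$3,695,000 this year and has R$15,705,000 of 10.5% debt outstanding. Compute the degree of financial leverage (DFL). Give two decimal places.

Interest = R$1,649,025.00.
DFL = EBIT ÷ (EBIT − I) = R$3,695,000 ÷ (R$3,695,000 − R$1,649,025.00) = R$3,695,000 ÷ R$2,045,975.00 = 1.8060.

1.81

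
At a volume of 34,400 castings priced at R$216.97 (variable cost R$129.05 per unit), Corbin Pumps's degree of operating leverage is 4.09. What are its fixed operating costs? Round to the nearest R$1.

Contribution at this volume is 34,400 × R$87.92 = R$3,024,448.00.
DOL = contribution / EBIT, so EBIT = R$3,024,448.00 / 4.09 = R$739,473.84.
And FC = contribution − EBIT = R$3,024,448.00 − R$739,473.84 = R$2,284,974.

R$2,284,974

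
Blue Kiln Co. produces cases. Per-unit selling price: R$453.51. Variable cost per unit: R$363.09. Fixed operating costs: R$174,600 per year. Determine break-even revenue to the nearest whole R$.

Contribution margin per unit = R$453.51 − R$363.09 = R$90.42, a CM ratio of R$90.42 ÷ R$453.51 = 0.1994.
Break-even sales = FC ÷ CM ratio = R$174,600 × R$453.51 / R$90.42 = R$875,723.

R$875,723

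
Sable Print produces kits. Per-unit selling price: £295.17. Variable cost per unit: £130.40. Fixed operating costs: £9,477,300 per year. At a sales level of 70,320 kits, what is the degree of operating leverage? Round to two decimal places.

5.49

Total contribution margin = 70,320 × £164.77 = £11,586,626.40.
Subtracting fixed costs: EBIT = £11,586,626.40 − £9,477,300 = £2,109,326.40.
So DOL = total CM / EBIT = £11,586,626.40 / £2,109,326.40 = 5.4930.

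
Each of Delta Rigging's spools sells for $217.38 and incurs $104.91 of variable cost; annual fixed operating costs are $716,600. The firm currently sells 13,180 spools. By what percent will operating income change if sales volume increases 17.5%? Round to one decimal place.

Total contribution margin = 13,180 × $112.47 = $1,482,354.60.
Subtracting fixed costs: EBIT = $1,482,354.60 − $716,600 = $765,754.60.
Degree of operating leverage = $1,482,354.60 / $765,754.60 = 1.9358.
So EBIT moves 1.9358 × (+17.5%) = +33.9%.

+33.9%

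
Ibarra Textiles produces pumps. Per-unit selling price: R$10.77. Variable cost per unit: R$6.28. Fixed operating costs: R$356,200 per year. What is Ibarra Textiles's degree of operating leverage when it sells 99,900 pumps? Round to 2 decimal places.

Contribution at this volume is 99,900 × R$4.49 = R$448,551.00.
EBIT = R$448,551.00 − R$356,200 = R$92,351.00.
DOL = contribution ÷ EBIT = R$448,551.00 ÷ R$92,351.00 = 4.8570.

4.86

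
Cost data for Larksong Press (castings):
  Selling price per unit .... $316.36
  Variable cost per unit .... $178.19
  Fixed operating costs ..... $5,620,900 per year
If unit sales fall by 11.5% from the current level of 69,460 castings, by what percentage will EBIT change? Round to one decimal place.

Contribution at this volume is 69,460 × $138.17 = $9,597,288.20.
Subtracting fixed costs: EBIT = $9,597,288.20 − $5,620,900 = $3,976,388.20.
DOL = contribution ÷ EBIT = $9,597,288.20 ÷ $3,976,388.20 = 2.4136.
%ΔEBIT = DOL × %ΔSales = 2.4136 × -11.5% = -27.8%.

-27.8%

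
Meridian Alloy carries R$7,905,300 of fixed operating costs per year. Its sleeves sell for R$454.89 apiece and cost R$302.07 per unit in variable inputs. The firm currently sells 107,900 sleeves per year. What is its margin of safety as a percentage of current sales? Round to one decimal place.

Contribution margin per unit = R$454.89 − R$302.07 = R$152.82. Break-even units = R$7,905,300 ÷ R$152.82 = 51,729.49; break-even revenue = 51,729.49 × R$454.89 = R$23,531,225.74.
Actual sales revenue = 107,900 × R$454.89 = R$49,082,631.00.
Margin of safety = (R$49,082,631.00 − R$23,531,225.74) ÷ R$49,082,631.00 = 52.1%.

52.1%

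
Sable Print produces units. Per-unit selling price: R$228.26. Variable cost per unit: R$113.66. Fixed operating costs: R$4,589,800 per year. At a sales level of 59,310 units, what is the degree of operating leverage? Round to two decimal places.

3.08

Total contribution margin = 59,310 × R$114.60 = R$6,796,926.00.
Operating income = contribution − fixed costs = R$6,796,926.00 − R$4,589,800 = R$2,207,126.00.
DOL = contribution ÷ EBIT = R$6,796,926.00 ÷ R$2,207,126.00 = 3.0795.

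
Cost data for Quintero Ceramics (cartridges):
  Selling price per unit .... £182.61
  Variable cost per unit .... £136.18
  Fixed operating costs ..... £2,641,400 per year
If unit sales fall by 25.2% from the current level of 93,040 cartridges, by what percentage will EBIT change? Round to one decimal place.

-64.9%

At 93,040 units, contribution = 93,040 × £46.43 = £4,319,847.20.
Subtracting fixed costs: EBIT = £4,319,847.20 − £2,641,400 = £1,678,447.20.
Degree of operating leverage = £4,319,847.20 / £1,678,447.20 = 2.5737.
%ΔEBIT = DOL × %ΔSales = 2.5737 × -25.2% = -64.9%.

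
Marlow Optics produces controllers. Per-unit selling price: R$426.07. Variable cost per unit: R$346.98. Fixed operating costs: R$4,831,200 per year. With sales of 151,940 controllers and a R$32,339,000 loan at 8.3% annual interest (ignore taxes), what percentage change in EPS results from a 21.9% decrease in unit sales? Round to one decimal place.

Contribution at this volume is 151,940 × R$79.09 = R$12,016,934.60.
EBIT = R$12,016,934.60 − R$4,831,200 = R$7,185,734.60.
Interest = R$2,684,137.00, so EBIT − I = R$4,501,597.60.
DCL = total CM / (EBIT − I) = R$12,016,934.60 / R$4,501,597.60 = 2.6695.
%ΔEPS = DCL × %ΔSales = 2.6695 × -21.9% = -58.5%.

-58.5%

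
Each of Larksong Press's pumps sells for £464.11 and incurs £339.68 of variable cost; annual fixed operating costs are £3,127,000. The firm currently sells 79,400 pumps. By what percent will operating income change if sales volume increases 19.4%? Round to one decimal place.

Contribution at this volume is 79,400 × £124.43 = £9,879,742.00.
Operating income = contribution − fixed costs = £9,879,742.00 − £3,127,000 = £6,752,742.00.
Degree of operating leverage = £9,879,742.00 / £6,752,742.00 = 1.4631.
So EBIT moves 1.4631 × (+19.4%) = +28.4%.

+28.4%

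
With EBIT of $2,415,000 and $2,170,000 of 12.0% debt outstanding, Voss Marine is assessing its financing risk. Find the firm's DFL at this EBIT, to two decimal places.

1.12

Annual interest charges come to $260,400.00.
DFL = EBIT ÷ (EBIT − I) = $2,415,000 ÷ ($2,415,000 − $260,400.00) = $2,415,000 ÷ $2,154,600.00 = 1.1209.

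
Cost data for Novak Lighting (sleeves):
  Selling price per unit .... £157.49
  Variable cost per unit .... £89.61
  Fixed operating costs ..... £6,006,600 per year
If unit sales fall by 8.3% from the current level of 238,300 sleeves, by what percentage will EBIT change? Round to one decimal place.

At 238,300 units, contribution = 238,300 × £67.88 = £16,175,804.00.
EBIT = £16,175,804.00 − £6,006,600 = £10,169,204.00.
So DOL = total CM / EBIT = £16,175,804.00 / £10,169,204.00 = 1.5907.
Operating income changes by 1.5907 × -8.3% = -13.2%.

-13.2%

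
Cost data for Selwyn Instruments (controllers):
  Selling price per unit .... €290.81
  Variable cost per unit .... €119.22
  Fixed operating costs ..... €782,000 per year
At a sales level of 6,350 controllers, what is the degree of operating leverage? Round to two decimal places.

3.54

At 6,350 units, contribution = 6,350 × €171.59 = €1,089,596.50.
Subtracting fixed costs: EBIT = €1,089,596.50 − €782,000 = €307,596.50.
So DOL = total CM / EBIT = €1,089,596.50 / €307,596.50 = 3.5423.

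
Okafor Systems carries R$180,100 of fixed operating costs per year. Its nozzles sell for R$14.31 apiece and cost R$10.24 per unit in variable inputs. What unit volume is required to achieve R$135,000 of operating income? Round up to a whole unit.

Each unit contributes R$14.31 − R$10.24 = R$4.07.
Required volume = (fixed costs + target profit) ÷ CM = (R$180,100 + R$135,000) ÷ R$4.07 = 77,420.15, so 77,421 nozzles.

77,421 nozzles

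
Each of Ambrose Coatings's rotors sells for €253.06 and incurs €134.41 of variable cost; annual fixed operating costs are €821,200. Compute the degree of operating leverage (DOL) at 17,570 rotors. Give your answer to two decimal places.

1.65

Contribution at this volume is 17,570 × €118.65 = €2,084,680.50.
Subtracting fixed costs: EBIT = €2,084,680.50 − €821,200 = €1,263,480.50.
DOL = contribution ÷ EBIT = €2,084,680.50 ÷ €1,263,480.50 = 1.6500.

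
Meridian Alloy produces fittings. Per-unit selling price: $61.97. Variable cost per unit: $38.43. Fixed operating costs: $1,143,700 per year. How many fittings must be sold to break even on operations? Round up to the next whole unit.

48,586 fittings

Contribution margin per unit = $61.97 − $38.43 = $23.54.
Break-even Q = $1,143,700 / $23.54 = 48,585.39 → 48,586 fittings.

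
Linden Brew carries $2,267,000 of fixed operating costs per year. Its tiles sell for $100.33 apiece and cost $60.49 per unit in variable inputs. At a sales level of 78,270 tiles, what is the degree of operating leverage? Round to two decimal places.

3.66

At 78,270 units, contribution = 78,270 × $39.84 = $3,118,276.80.
Operating income = contribution − fixed costs = $3,118,276.80 − $2,267,000 = $851,276.80.
Degree of operating leverage = $3,118,276.80 / $851,276.80 = 3.6631.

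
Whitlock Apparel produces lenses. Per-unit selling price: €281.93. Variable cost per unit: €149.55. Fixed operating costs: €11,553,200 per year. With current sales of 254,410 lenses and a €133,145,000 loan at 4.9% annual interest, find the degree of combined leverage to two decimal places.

2.16

At 254,410 units, contribution = 254,410 × €132.38 = €33,678,795.80.
EBIT = €33,678,795.80 − €11,553,200 = €22,125,595.80. Interest = €6,524,105.00, so EBIT − I = €15,601,490.80.
Degree of total leverage = total CM / (EBIT − interest) = €33,678,795.80 / €15,601,490.80 = 2.1587.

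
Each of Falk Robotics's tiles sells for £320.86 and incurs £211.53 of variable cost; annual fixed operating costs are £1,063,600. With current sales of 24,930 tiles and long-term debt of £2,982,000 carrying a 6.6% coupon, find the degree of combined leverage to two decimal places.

At 24,930 units, contribution = 24,930 × £109.33 = £2,725,596.90.
Operating income = contribution − fixed costs = £2,725,596.90 − £1,063,600 = £1,661,996.90. Interest = £196,812.00.
DOL = £2,725,596.90 ÷ £1,661,996.90 = 1.6400; DFL = £1,661,996.90 ÷ £1,465,184.90 = 1.1343.
DCL = DOL × DFL = 1.6400 × 1.1343 = 1.8603.

1.86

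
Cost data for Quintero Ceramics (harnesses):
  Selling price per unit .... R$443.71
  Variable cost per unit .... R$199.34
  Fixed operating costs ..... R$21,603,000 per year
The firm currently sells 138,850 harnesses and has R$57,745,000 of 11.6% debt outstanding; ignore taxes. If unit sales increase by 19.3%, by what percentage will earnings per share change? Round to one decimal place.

Contribution at this volume is 138,850 × R$244.37 = R$33,930,774.50.
EBIT = R$33,930,774.50 − R$21,603,000 = R$12,327,774.50.
After interest of R$6,698,420.00, pre-tax earnings = R$5,629,354.50.
Degree of combined leverage = contribution ÷ (EBIT − I) = R$33,930,774.50 ÷ R$5,629,354.50 = 6.0275.
EPS therefore changes by 6.0275 × (+19.3%) = +116.3%.

+116.3%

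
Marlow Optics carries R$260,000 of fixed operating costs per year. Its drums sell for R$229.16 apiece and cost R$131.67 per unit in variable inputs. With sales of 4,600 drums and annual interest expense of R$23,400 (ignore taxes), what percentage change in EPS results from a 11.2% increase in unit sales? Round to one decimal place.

Contribution at this volume is 4,600 × R$97.49 = R$448,454.00.
Subtracting fixed costs: EBIT = R$448,454.00 − R$260,000 = R$188,454.00.
Interest = R$23,400.00, so EBIT − I = R$165,054.00.
Degree of combined leverage = contribution ÷ (EBIT − I) = R$448,454.00 ÷ R$165,054.00 = 2.7170.
%ΔEPS = DCL × %ΔSales = 2.7170 × +11.2% = +30.4%.

+30.4%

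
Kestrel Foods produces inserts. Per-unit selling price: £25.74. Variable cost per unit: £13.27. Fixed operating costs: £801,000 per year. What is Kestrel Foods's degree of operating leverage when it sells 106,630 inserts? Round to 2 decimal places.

2.52

At 106,630 units, contribution = 106,630 × £12.47 = £1,329,676.10.
EBIT = £1,329,676.10 − £801,000 = £528,676.10.
Degree of operating leverage = £1,329,676.10 / £528,676.10 = 2.5151.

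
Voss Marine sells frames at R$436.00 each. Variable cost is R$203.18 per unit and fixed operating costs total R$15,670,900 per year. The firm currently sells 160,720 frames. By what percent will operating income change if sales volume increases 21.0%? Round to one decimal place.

+36.1%

Total contribution margin = 160,720 × R$232.82 = R$37,418,830.40.
Subtracting fixed costs: EBIT = R$37,418,830.40 − R$15,670,900 = R$21,747,930.40.
DOL = contribution ÷ EBIT = R$37,418,830.40 ÷ R$21,747,930.40 = 1.7206.
Operating income changes by 1.7206 × +21.0% = +36.1%.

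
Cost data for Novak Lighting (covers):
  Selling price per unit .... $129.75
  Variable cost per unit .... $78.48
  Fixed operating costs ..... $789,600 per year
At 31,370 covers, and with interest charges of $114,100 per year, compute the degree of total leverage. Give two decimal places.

2.28

Contribution at this volume is 31,370 × $51.27 = $1,608,339.90.
Operating income = contribution − fixed costs = $1,608,339.90 − $789,600 = $818,739.90. Interest = $114,100.00.
DOL = $1,608,339.90 ÷ $818,739.90 = 1.9644; DFL = $818,739.90 ÷ $704,639.90 = 1.1619.
DCL = DOL × DFL = 1.9644 × 1.1619 = 2.2824.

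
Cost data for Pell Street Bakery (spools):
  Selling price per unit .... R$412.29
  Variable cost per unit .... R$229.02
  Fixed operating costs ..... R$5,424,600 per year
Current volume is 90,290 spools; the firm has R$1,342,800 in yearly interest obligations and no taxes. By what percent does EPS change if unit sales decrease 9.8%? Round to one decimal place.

Total contribution margin = 90,290 × R$183.27 = R$16,547,448.30.
EBIT = R$16,547,448.30 − R$5,424,600 = R$11,122,848.30.
Interest = R$1,342,800.00, so EBIT − I = R$9,780,048.30.
DCL = total CM / (EBIT − I) = R$16,547,448.30 / R$9,780,048.30 = 1.6920.
EPS therefore changes by 1.6920 × (-9.8%) = -16.6%.

-16.6%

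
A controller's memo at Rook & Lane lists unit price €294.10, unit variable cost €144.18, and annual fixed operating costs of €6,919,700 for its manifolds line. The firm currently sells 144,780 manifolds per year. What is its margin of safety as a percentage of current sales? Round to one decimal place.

68.1%

Each unit contributes €294.10 − €144.18 = €149.92. Break-even units = €6,919,700 ÷ €149.92 = 46,155.95; break-even revenue = 46,155.95 × €294.10 = €13,574,464.85.
Actual sales revenue = 144,780 × €294.10 = €42,579,798.00.
Margin of safety = (€42,579,798.00 − €13,574,464.85) ÷ €42,579,798.00 = 68.1%.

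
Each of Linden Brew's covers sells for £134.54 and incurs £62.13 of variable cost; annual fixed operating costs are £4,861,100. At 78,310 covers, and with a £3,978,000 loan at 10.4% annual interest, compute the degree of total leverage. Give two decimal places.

14.33

At 78,310 units, contribution = 78,310 × £72.41 = £5,670,427.10.
Subtracting fixed costs: EBIT = £5,670,427.10 − £4,861,100 = £809,327.10. Interest = £413,712.00.
DOL = £5,670,427.10 ÷ £809,327.10 = 7.0063; DFL = £809,327.10 ÷ £395,615.10 = 2.0457.
DCL = DOL × DFL = 7.0063 × 2.0457 = 14.3328.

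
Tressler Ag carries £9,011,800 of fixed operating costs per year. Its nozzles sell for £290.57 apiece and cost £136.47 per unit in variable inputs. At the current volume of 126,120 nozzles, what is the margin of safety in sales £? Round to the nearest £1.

Each unit contributes £290.57 − £136.47 = £154.10. Break-even units = £9,011,800 ÷ £154.10 = 58,480.21; break-even revenue = 58,480.21 × £290.57 = £16,992,593.94.
Current sales = 126,120 × £290.57 = £36,646,688.40.
Margin of safety = £36,646,688.40 − £16,992,593.94 = £19,654,094.

£19,654,094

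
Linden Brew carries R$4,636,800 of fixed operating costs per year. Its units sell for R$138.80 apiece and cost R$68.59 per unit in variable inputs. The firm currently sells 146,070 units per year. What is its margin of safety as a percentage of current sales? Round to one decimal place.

54.8%

Each unit contributes R$138.80 − R$68.59 = R$70.21. Break-even units = R$4,636,800 ÷ R$70.21 = 66,041.87; break-even revenue = 66,041.87 × R$138.80 = R$9,166,612.16.
Current sales = 146,070 × R$138.80 = R$20,274,516.00.
Margin of safety = (R$20,274,516.00 − R$9,166,612.16) ÷ R$20,274,516.00 = 54.8%.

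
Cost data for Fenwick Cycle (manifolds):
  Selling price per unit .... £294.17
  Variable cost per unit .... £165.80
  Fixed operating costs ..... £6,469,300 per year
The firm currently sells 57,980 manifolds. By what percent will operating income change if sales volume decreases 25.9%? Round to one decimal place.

-198.0%

At 57,980 units, contribution = 57,980 × £128.37 = £7,442,892.60.
Subtracting fixed costs: EBIT = £7,442,892.60 − £6,469,300 = £973,592.60.
DOL = contribution ÷ EBIT = £7,442,892.60 ÷ £973,592.60 = 7.6448.
%ΔEBIT = DOL × %ΔSales = 7.6448 × -25.9% = -198.0%.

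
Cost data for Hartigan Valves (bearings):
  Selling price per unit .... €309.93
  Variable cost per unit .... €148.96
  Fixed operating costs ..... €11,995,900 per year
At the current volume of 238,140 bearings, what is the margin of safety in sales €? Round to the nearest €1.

Contribution margin per unit = €309.93 − €148.96 = €160.97. Break-even units = €11,995,900 ÷ €160.97 = 74,522.58; break-even revenue = 74,522.58 × €309.93 = €23,096,783.79.
Current sales = 238,140 × €309.93 = €73,806,730.20.
Margin of safety = €73,806,730.20 − €23,096,783.79 = €50,709,946.

€50,709,946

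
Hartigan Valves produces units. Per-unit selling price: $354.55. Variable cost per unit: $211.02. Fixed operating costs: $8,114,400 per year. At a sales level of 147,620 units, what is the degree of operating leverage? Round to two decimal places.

1.62

At 147,620 units, contribution = 147,620 × $143.53 = $21,187,898.60.
Subtracting fixed costs: EBIT = $21,187,898.60 − $8,114,400 = $13,073,498.60.
So DOL = total CM / EBIT = $21,187,898.60 / $13,073,498.60 = 1.6207.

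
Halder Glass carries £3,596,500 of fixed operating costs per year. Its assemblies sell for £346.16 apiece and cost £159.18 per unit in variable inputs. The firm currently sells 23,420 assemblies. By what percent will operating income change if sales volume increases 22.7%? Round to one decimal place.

Total contribution margin = 23,420 × £186.98 = £4,379,071.60.
EBIT = £4,379,071.60 − £3,596,500 = £782,571.60.
Degree of operating leverage = £4,379,071.60 / £782,571.60 = 5.5957.
%ΔEBIT = DOL × %ΔSales = 5.5957 × +22.7% = +127.0%.

+127.0%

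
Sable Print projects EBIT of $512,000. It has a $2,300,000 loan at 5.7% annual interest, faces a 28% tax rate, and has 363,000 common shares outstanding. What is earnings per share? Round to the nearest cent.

$0.76

Interest = $131,100.00, so EBT = $512,000 − $131,100.00 = $380,900.00.
After tax at 28%: net income = $380,900.00 × 0.72 = $274,248.00.
Per share: $274,248.00 / 363,000 shares = $0.76.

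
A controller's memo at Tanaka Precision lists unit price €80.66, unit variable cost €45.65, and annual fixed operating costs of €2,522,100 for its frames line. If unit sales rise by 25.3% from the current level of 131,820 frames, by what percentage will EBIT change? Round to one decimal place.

+55.8%

Contribution at this volume is 131,820 × €35.01 = €4,615,018.20.
Operating income = contribution − fixed costs = €4,615,018.20 − €2,522,100 = €2,092,918.20.
So DOL = total CM / EBIT = €4,615,018.20 / €2,092,918.20 = 2.2051.
Operating income changes by 2.2051 × +25.3% = +55.8%.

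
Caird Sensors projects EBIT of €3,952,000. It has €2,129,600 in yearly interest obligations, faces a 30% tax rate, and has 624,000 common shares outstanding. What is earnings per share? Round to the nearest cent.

Pre-tax income = €3,952,000 − €2,129,600.00 = €1,822,400.00.
Net income = €1,822,400.00 × (1 − 0.30) = €1,275,680.00.
EPS = €1,275,680.00 ÷ 624,000 = €2.04.

€2.04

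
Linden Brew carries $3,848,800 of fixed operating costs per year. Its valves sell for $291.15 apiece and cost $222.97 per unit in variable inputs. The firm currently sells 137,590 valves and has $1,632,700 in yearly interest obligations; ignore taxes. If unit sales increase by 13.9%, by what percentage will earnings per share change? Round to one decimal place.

+33.4%

Total contribution margin = 137,590 × $68.18 = $9,380,886.20.
Subtracting fixed costs: EBIT = $9,380,886.20 − $3,848,800 = $5,532,086.20.
Interest = $1,632,700.00, so EBIT − I = $3,899,386.20.
Degree of combined leverage = contribution ÷ (EBIT − I) = $9,380,886.20 ÷ $3,899,386.20 = 2.4057.
%ΔEPS = DCL × %ΔSales = 2.4057 × +13.9% = +33.4%.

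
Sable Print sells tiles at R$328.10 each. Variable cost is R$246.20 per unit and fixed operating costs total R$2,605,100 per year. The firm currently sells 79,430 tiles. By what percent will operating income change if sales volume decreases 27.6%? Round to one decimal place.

-46.0%

Total contribution margin = 79,430 × R$81.90 = R$6,505,317.00.
Operating income = contribution − fixed costs = R$6,505,317.00 − R$2,605,100 = R$3,900,217.00.
So DOL = total CM / EBIT = R$6,505,317.00 / R$3,900,217.00 = 1.6679.
%ΔEBIT = DOL × %ΔSales = 1.6679 × -27.6% = -46.0%.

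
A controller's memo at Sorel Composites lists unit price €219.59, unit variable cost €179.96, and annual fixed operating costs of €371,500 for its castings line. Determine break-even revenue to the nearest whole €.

Contribution margin per unit = €219.59 − €179.96 = €39.63, a CM ratio of €39.63 ÷ €219.59 = 0.1805.
Break-even revenue = fixed costs × price ÷ CM = €371,500 × €219.59 ÷ €39.63 = €2,058,483.

€2,058,483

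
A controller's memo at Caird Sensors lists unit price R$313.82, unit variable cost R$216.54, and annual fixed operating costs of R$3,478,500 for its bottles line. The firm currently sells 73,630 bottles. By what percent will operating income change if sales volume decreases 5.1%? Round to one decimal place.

Contribution at this volume is 73,630 × R$97.28 = R$7,162,726.40.
EBIT = R$7,162,726.40 − R$3,478,500 = R$3,684,226.40.
Degree of operating leverage = R$7,162,726.40 / R$3,684,226.40 = 1.9442.
%ΔEBIT = DOL × %ΔSales = 1.9442 × -5.1% = -9.9%.

-9.9%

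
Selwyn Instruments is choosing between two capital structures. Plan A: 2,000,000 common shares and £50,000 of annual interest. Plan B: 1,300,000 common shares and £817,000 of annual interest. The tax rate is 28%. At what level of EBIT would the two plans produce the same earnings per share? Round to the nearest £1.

Set EPS_A = EPS_B: (EBIT − £50,000)(1 − 0.28) ÷ 2,000,000 = (EBIT − £817,000)(1 − 0.28) ÷ 1,300,000.
The (1 − t) factor cancels: (EBIT − 50,000) × 1,300,000 = (EBIT − 817,000) × 2,000,000.
EBIT × (2,000,000 − 1,300,000) = 817,000 × 2,000,000 − 50,000 × 1,300,000 = 1,569,000,000,000, so EBIT = 1,569,000,000,000 ÷ 700,000 = 2,241,428.57.

£2,241,429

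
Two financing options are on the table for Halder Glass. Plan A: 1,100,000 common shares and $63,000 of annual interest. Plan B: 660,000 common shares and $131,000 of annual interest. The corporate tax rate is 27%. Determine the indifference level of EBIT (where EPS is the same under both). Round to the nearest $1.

$233,000

Set EPS_A = EPS_B: (EBIT − $63,000)(1 − 0.27) ÷ 1,100,000 = (EBIT − $131,000)(1 − 0.27) ÷ 660,000.
Cancelling (1 − t) and cross-multiplying: 660,000·(EBIT − 63,000) = 1,100,000·(EBIT − 131,000).
Solving, EBIT = (131,000·1,100,000 − 63,000·660,000) / (1,100,000 − 660,000) = 102,520,000,000 / 440,000 = 233,000.00.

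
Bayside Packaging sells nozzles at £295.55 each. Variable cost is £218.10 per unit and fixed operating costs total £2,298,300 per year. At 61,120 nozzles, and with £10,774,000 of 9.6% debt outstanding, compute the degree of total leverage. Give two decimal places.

Contribution at this volume is 61,120 × £77.45 = £4,733,744.00.
EBIT = £4,733,744.00 − £2,298,300 = £2,435,444.00. Interest = £1,034,304.00, so EBIT − I = £1,401,140.00.
DCL = contribution ÷ (EBIT − I) = £4,733,744.00 ÷ £1,401,140.00 = 3.3785.

3.38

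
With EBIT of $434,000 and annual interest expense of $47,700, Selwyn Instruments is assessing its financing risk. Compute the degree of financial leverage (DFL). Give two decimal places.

1.12

Interest = $47,700.00.
Degree of financial leverage = EBIT / (EBIT − interest) = $434,000 / $386,300.00 = 1.1235.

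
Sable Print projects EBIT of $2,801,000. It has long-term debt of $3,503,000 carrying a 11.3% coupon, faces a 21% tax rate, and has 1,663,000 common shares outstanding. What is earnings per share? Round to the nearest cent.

Interest = $395,839.00, so EBT = $2,801,000 − $395,839.00 = $2,405,161.00.
After tax at 21%: net income = $2,405,161.00 × 0.79 = $1,900,077.19.
EPS = $1,900,077.19 ÷ 1,663,000 = $1.14.

$1.14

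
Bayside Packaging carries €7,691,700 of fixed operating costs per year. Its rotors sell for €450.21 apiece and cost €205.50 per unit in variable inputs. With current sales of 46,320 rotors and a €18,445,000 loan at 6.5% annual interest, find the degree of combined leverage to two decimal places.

4.64

Contribution at this volume is 46,320 × €244.71 = €11,334,967.20.
Operating income = contribution − fixed costs = €11,334,967.20 − €7,691,700 = €3,643,267.20. Interest = €1,198,925.00, so EBIT − I = €2,444,342.20.
DCL = contribution ÷ (EBIT − I) = €11,334,967.20 ÷ €2,444,342.20 = 4.6372.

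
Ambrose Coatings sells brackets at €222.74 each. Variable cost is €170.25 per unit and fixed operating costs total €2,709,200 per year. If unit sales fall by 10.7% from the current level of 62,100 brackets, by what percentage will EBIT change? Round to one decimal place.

At 62,100 units, contribution = 62,100 × €52.49 = €3,259,629.00.
EBIT = €3,259,629.00 − €2,709,200 = €550,429.00.
So DOL = total CM / EBIT = €3,259,629.00 / €550,429.00 = 5.9220.
%ΔEBIT = DOL × %ΔSales = 5.9220 × -10.7% = -63.4%.

-63.4%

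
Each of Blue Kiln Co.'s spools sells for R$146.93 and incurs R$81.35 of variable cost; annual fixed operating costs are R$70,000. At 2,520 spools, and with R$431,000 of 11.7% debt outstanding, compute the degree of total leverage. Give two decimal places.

3.69

Total contribution margin = 2,520 × R$65.58 = R$165,261.60.
Subtracting fixed costs: EBIT = R$165,261.60 − R$70,000 = R$95,261.60. Interest = R$50,427.00.
DOL = R$165,261.60 ÷ R$95,261.60 = 1.7348; DFL = R$95,261.60 ÷ R$44,834.60 = 2.1247.
DCL = DOL × DFL = 1.7348 × 2.1247 = 3.6859.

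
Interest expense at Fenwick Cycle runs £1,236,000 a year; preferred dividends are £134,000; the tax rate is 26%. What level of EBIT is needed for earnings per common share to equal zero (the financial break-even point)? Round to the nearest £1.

Preferred dividends are paid after tax, so their pre-tax equivalent is £134,000 ÷ (1 − 0.26) = £181,081.08.
EPS = 0 when EBIT covers interest plus the pre-tax preferred burden: £1,236,000 + £181,081.08 = £1,417,081.08.

£1,417,081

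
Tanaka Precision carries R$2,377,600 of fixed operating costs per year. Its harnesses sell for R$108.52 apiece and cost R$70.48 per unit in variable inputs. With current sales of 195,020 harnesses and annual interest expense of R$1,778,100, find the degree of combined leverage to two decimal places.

2.27

At 195,020 units, contribution = 195,020 × R$38.04 = R$7,418,560.80.
Operating income = contribution − fixed costs = R$7,418,560.80 − R$2,377,600 = R$5,040,960.80. Interest = R$1,778,100.00.
DOL = R$7,418,560.80 ÷ R$5,040,960.80 = 1.4717; DFL = R$5,040,960.80 ÷ R$3,262,860.80 = 1.5450.
DCL = DOL × DFL = 1.4717 × 1.5450 = 2.2738.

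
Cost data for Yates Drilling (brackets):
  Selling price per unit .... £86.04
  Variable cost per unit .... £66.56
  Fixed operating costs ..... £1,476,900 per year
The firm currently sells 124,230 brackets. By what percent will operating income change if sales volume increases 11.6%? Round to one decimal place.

+29.8%

At 124,230 units, contribution = 124,230 × £19.48 = £2,420,000.40.
Subtracting fixed costs: EBIT = £2,420,000.40 − £1,476,900 = £943,100.40.
Degree of operating leverage = £2,420,000.40 / £943,100.40 = 2.5660.
Operating income changes by 2.5660 × +11.6% = +29.8%.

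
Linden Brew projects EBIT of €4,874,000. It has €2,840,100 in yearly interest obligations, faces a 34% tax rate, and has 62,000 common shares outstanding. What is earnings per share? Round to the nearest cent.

Pre-tax income = €4,874,000 − €2,840,100.00 = €2,033,900.00.
After tax at 34%: net income = €2,033,900.00 × 0.66 = €1,342,374.00.
EPS = €1,342,374.00 ÷ 62,000 = €21.65.

€21.65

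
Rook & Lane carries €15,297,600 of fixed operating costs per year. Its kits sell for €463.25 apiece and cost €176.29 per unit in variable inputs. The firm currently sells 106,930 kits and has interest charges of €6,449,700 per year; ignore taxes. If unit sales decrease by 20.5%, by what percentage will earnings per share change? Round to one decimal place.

Contribution at this volume is 106,930 × €286.96 = €30,684,632.80.
EBIT = €30,684,632.80 − €15,297,600 = €15,387,032.80.
After interest of €6,449,700.00, pre-tax earnings = €8,937,332.80.
Degree of combined leverage = contribution ÷ (EBIT − I) = €30,684,632.80 ÷ €8,937,332.80 = 3.4333.
EPS therefore changes by 3.4333 × (-20.5%) = -70.4%.

-70.4%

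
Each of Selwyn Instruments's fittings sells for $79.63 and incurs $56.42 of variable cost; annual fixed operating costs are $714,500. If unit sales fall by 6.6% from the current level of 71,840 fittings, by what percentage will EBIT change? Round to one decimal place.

Contribution at this volume is 71,840 × $23.21 = $1,667,406.40.
Subtracting fixed costs: EBIT = $1,667,406.40 − $714,500 = $952,906.40.
DOL = contribution ÷ EBIT = $1,667,406.40 ÷ $952,906.40 = 1.7498.
So EBIT moves 1.7498 × (-6.6%) = -11.5%.

-11.5%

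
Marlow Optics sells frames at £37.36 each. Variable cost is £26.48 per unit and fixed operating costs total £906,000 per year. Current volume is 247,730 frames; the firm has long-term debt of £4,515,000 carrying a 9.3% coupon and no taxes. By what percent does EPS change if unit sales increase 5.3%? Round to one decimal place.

Contribution at this volume is 247,730 × £10.88 = £2,695,302.40.
Operating income = contribution − fixed costs = £2,695,302.40 − £906,000 = £1,789,302.40.
After interest of £419,895.00, pre-tax earnings = £1,369,407.40.
Degree of combined leverage = contribution ÷ (EBIT − I) = £2,695,302.40 ÷ £1,369,407.40 = 1.9682.
%ΔEPS = DCL × %ΔSales = 1.9682 × +5.3% = +10.4%.

+10.4%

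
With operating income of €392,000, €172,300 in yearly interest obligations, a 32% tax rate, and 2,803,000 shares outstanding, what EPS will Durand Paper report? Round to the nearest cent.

€0.05

Pre-tax income = €392,000 − €172,300.00 = €219,700.00.
After tax at 32%: net income = €219,700.00 × 0.68 = €149,396.00.
EPS = €149,396.00 ÷ 2,803,000 = €0.05.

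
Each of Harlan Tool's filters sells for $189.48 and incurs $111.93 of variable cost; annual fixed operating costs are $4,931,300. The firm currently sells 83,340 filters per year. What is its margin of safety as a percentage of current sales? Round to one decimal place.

Contribution margin per unit = $189.48 − $111.93 = $77.55. Break-even units = $4,931,300 ÷ $77.55 = 63,588.65; break-even revenue = 63,588.65 × $189.48 = $12,048,777.87.
Actual sales revenue = 83,340 × $189.48 = $15,791,263.20.
Margin of safety = ($15,791,263.20 − $12,048,777.87) ÷ $15,791,263.20 = 23.7%.

23.7%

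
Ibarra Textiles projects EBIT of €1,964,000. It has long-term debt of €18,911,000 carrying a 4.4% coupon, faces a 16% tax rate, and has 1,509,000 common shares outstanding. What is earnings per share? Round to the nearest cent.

€0.63

Pre-tax income = €1,964,000 − €832,084.00 = €1,131,916.00.
Net income = €1,131,916.00 × (1 − 0.16) = €950,809.44.
Per share: €950,809.44 / 1,509,000 shares = €0.63.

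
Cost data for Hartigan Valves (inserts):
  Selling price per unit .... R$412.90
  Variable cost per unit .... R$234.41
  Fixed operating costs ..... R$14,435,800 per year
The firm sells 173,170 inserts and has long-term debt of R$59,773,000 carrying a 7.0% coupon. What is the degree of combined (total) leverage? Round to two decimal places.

2.52

Contribution at this volume is 173,170 × R$178.49 = R$30,909,113.30.
EBIT = R$30,909,113.30 − R$14,435,800 = R$16,473,313.30. Interest = R$4,184,110.00, so EBIT − I = R$12,289,203.30.
Degree of total leverage = total CM / (EBIT − interest) = R$30,909,113.30 / R$12,289,203.30 = 2.5151.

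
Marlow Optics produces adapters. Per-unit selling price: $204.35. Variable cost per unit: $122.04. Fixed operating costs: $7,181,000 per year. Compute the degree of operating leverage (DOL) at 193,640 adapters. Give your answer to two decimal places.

Contribution at this volume is 193,640 × $82.31 = $15,938,508.40.
EBIT = $15,938,508.40 − $7,181,000 = $8,757,508.40.
So DOL = total CM / EBIT = $15,938,508.40 / $8,757,508.40 = 1.8200.

1.82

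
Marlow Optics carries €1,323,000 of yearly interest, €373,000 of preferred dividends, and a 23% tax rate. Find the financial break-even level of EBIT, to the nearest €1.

Preferred dividends are paid after tax, so their pre-tax equivalent is €373,000 ÷ (1 − 0.23) = €484,415.58.
EPS = 0 when EBIT covers interest plus the pre-tax preferred burden: €1,323,000 + €484,415.58 = €1,807,415.58.

€1,807,416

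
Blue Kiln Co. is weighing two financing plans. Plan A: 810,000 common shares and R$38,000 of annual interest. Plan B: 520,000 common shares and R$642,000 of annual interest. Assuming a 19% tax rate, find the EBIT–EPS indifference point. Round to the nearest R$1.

R$1,725,034

At indifference, (EBIT − 38,000)(1 − t)/810,000 = (EBIT − 642,000)(1 − t)/520,000.
The (1 − t) factor cancels: (EBIT − 38,000) × 520,000 = (EBIT − 642,000) × 810,000.
EBIT × (810,000 − 520,000) = 642,000 × 810,000 − 38,000 × 520,000 = 500,260,000,000, so EBIT = 500,260,000,000 ÷ 290,000 = 1,725,034.48.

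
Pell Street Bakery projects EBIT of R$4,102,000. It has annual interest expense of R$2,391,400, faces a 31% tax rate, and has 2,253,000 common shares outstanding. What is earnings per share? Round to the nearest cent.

Pre-tax income = R$4,102,000 − R$2,391,400.00 = R$1,710,600.00.
Net income = R$1,710,600.00 × (1 − 0.31) = R$1,180,314.00.
EPS = R$1,180,314.00 ÷ 2,253,000 = R$0.52.

R$0.52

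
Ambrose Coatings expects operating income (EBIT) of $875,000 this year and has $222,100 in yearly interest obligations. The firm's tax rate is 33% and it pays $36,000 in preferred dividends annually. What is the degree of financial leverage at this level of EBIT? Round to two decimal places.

1.46

Annual interest charges come to $222,100.00.
Pre-tax preferred-dividend burden = $36,000 ÷ (1 − 0.33) = $53,731.34.
DFL = EBIT ÷ [EBIT − I − D_p/(1−t)] = $875,000 ÷ [$875,000 − $222,100.00 − $53,731.34] = $875,000 ÷ $599,168.66 = 1.4604.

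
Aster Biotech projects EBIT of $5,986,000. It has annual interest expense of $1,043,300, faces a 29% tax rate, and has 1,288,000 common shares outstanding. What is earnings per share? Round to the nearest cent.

Pre-tax income = $5,986,000 − $1,043,300.00 = $4,942,700.00.
After tax at 29%: net income = $4,942,700.00 × 0.71 = $3,509,317.00.
Per share: $3,509,317.00 / 1,288,000 shares = $2.72.

$2.72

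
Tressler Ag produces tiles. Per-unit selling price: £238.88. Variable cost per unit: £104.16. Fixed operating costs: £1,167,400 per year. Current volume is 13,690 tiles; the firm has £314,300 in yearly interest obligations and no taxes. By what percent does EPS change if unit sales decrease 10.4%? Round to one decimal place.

-52.9%

At 13,690 units, contribution = 13,690 × £134.72 = £1,844,316.80.
Operating income = contribution − fixed costs = £1,844,316.80 − £1,167,400 = £676,916.80.
Interest = £314,300.00, so EBIT − I = £362,616.80.
DCL = total CM / (EBIT − I) = £1,844,316.80 / £362,616.80 = 5.0861.
%ΔEPS = DCL × %ΔSales = 5.0861 × -10.4% = -52.9%.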